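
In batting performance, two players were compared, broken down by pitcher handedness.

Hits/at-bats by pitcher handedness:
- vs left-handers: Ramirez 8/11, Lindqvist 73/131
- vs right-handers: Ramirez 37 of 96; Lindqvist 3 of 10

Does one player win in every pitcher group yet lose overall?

Yes

Vs left-handers: Ramirez 8/11 = 72.7%, Lindqvist 73/131 = 55.7% → Ramirez
Vs right-handers: Ramirez 37/96 = 38.5%, Lindqvist 3/10 = 30.0% → Ramirez
Overall: Ramirez 45/107 = 42.1%, Lindqvist 76/141 = 53.9% → Lindqvist
Ramirez wins each pitcher group but Lindqvist wins overall — the comparison reverses. Ramirez's at-bats skew toward vs right-handers, which has a lower base rate.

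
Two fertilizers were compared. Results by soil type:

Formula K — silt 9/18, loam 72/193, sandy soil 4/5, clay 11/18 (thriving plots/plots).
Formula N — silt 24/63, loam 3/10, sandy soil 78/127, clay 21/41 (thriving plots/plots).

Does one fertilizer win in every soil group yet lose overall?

Silt: Formula K 9/18 = 50.0%, Formula N 24/63 = 38.1% → Formula K
Loam: Formula K 72/193 = 37.3%, Formula N 3/10 = 30.0% → Formula K
Sandy soil: Formula K 4/5 = 80.0%, Formula N 78/127 = 61.4% → Formula K
Clay: Formula K 11/18 = 61.1%, Formula N 21/41 = 51.2% → Formula K
Overall: Formula K 96/234 = 41.0%, Formula N 126/241 = 52.3% → Formula N
Formula K wins each soil group but Formula N wins overall — the comparison reverses. Formula K's plots skew toward loam, which has a lower base rate.

Yes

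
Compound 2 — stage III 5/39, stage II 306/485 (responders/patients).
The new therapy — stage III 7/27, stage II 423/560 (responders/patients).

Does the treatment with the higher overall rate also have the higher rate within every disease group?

Stage III: Compound 2 5/39 = 12.8%, the new therapy 7/27 = 25.9% → the new therapy
Stage II: Compound 2 306/485 = 63.1%, the new therapy 423/560 = 75.5% → the new therapy
Overall: Compound 2 311/524 = 59.4%, the new therapy 430/587 = 73.3% → the new therapy
The new therapy wins overall and in every disease group — no reversal.

Yes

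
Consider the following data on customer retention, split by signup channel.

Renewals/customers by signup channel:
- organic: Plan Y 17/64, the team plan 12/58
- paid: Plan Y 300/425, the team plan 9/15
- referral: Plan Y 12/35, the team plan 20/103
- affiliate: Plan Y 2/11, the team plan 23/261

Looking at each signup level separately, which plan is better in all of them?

Plan Y

Organic: Plan Y 17/64 = 26.6%, the team plan 12/58 = 20.7% → Plan Y
Paid: Plan Y 300/425 = 70.6%, the team plan 9/15 = 60.0% → Plan Y
Referral: Plan Y 12/35 = 34.3%, the team plan 20/103 = 19.4% → Plan Y
Affiliate: Plan Y 2/11 = 18.2%, the team plan 23/261 = 8.8% → Plan Y
Plan Y has the higher rate in all 4 groups.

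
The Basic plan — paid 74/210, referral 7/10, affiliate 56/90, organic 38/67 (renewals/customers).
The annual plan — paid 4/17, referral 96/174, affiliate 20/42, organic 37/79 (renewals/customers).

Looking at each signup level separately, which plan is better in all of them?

the Basic plan

Paid: the Basic plan 74/210 = 35.2%, the annual plan 4/17 = 23.5% → the Basic plan
Referral: the Basic plan 7/10 = 70.0%, the annual plan 96/174 = 55.2% → the Basic plan
Affiliate: the Basic plan 56/90 = 62.2%, the annual plan 20/42 = 47.6% → the Basic plan
Organic: the Basic plan 38/67 = 56.7%, the annual plan 37/79 = 46.8% → the Basic plan
The Basic plan has the higher rate in all 4 groups.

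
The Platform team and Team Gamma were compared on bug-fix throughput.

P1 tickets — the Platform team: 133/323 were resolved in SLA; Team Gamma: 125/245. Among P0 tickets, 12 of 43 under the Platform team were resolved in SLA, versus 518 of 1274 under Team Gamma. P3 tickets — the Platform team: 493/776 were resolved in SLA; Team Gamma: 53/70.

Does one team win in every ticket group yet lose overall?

P1: the Platform team 133/323 = 41.2%, Team Gamma 125/245 = 51.0% → Team Gamma
P0: the Platform team 12/43 = 27.9%, Team Gamma 518/1274 = 40.7% → Team Gamma
P3: the Platform team 493/776 = 63.5%, Team Gamma 53/70 = 75.7% → Team Gamma
Overall: the Platform team 638/1142 = 55.9%, Team Gamma 696/1589 = 43.8% → the Platform team
Team Gamma wins each ticket group but the Platform team wins overall — the comparison reverses. Team Gamma's tickets skew toward P0, which has a lower base rate.

Yes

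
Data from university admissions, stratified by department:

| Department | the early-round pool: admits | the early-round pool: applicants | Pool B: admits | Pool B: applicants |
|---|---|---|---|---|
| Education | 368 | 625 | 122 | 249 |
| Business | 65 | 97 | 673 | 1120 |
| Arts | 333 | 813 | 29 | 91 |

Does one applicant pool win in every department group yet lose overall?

Education: the early-round pool 368/625 = 58.9%, Pool B 122/249 = 49.0% → the early-round pool
Business: the early-round pool 65/97 = 67.0%, Pool B 673/1120 = 60.1% → the early-round pool
Arts: the early-round pool 333/813 = 41.0%, Pool B 29/91 = 31.9% → the early-round pool
Overall: the early-round pool 766/1535 = 49.9%, Pool B 824/1460 = 56.4% → Pool B
The early-round pool wins each department group but Pool B wins overall — the comparison reverses. The early-round pool's applicants skew toward Arts, which has a lower base rate.

Yes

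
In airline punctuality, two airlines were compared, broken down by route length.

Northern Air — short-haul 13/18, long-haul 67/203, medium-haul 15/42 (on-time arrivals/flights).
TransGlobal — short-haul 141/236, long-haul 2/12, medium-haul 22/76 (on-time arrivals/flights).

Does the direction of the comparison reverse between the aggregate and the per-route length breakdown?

Short-haul: Northern Air 13/18 = 72.2%, TransGlobal 141/236 = 59.7% → Northern Air
Long-haul: Northern Air 67/203 = 33.0%, TransGlobal 2/12 = 16.7% → Northern Air
Medium-haul: Northern Air 15/42 = 35.7%, TransGlobal 22/76 = 28.9% → Northern Air
Overall: Northern Air 95/263 = 36.1%, TransGlobal 165/324 = 50.9% → TransGlobal
Northern Air wins each route group but TransGlobal wins overall — the comparison reverses. Northern Air's flights skew toward long-haul, which has a lower base rate.

Yes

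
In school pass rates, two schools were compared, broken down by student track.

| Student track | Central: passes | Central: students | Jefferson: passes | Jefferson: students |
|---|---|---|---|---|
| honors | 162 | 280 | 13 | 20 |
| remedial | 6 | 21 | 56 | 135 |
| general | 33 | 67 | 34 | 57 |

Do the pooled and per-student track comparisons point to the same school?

Honors: Central 162/280 = 57.9%, Jefferson 13/20 = 65.0% → Jefferson
Remedial: Central 6/21 = 28.6%, Jefferson 56/135 = 41.5% → Jefferson
General: Central 33/67 = 49.3%, Jefferson 34/57 = 59.6% → Jefferson
Overall: Central 201/368 = 54.6%, Jefferson 103/212 = 48.6% → Central
Jefferson wins each student group but Central wins overall — the comparison reverses. Jefferson's students skew toward remedial, which has a lower base rate.

No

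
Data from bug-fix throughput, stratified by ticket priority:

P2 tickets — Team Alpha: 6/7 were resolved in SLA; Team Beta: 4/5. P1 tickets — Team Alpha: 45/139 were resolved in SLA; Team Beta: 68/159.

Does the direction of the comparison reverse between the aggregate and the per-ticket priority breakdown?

P2: Team Alpha 6/7 = 85.7%, Team Beta 4/5 = 80.0% → Team Alpha
P1: Team Alpha 45/139 = 32.4%, Team Beta 68/159 = 42.8% → Team Beta
Overall: Team Alpha 51/146 = 34.9%, Team Beta 72/164 = 43.9% → Team Beta
Neither sweeps: Team Alpha wins 1 of 2 groups, Team Beta wins 1. Team Beta wins overall but not every group — no Simpson reversal.

No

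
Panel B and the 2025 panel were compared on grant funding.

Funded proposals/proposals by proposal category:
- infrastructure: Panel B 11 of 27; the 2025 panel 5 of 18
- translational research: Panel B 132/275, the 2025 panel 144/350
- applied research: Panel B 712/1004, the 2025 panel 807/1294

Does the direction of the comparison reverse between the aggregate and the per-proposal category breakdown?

No

Infrastructure: Panel B 11/27 = 40.7%, the 2025 panel 5/18 = 27.8% → Panel B
Translational research: Panel B 132/275 = 48.0%, the 2025 panel 144/350 = 41.1% → Panel B
Applied research: Panel B 712/1004 = 70.9%, the 2025 panel 807/1294 = 62.4% → Panel B
Overall: Panel B 855/1306 = 65.5%, the 2025 panel 956/1662 = 57.5% → Panel B
Panel B wins overall and in every proposal group — no reversal.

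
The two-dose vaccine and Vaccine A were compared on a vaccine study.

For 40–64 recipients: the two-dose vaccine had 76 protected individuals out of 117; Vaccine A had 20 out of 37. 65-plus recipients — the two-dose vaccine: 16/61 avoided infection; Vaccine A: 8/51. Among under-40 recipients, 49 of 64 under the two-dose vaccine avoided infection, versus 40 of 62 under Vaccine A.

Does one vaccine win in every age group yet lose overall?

40–64: the two-dose vaccine 76/117 = 65.0%, Vaccine A 20/37 = 54.1% → the two-dose vaccine
65-plus: the two-dose vaccine 16/61 = 26.2%, Vaccine A 8/51 = 15.7% → the two-dose vaccine
Under-40: the two-dose vaccine 49/64 = 76.6%, Vaccine A 40/62 = 64.5% → the two-dose vaccine
Overall: the two-dose vaccine 141/242 = 58.3%, Vaccine A 68/150 = 45.3% → the two-dose vaccine
The two-dose vaccine wins overall and in every age group — no reversal.

No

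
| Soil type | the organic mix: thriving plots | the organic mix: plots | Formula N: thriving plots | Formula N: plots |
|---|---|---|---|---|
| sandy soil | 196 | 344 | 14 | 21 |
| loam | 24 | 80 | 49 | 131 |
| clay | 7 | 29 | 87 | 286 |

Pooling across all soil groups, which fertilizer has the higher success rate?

the organic mix

Sandy soil: the organic mix 196/344 = 57.0%, Formula N 14/21 = 66.7% → Formula N
Loam: the organic mix 24/80 = 30.0%, Formula N 49/131 = 37.4% → Formula N
Clay: the organic mix 7/29 = 24.1%, Formula N 87/286 = 30.4% → Formula N
Overall: the organic mix 227/453 = 50.1%, Formula N 150/438 = 34.2% → the organic mix
(Formula N wins every soil group but the organic mix wins overall — Formula N's plots skew toward the low-rate clay group.)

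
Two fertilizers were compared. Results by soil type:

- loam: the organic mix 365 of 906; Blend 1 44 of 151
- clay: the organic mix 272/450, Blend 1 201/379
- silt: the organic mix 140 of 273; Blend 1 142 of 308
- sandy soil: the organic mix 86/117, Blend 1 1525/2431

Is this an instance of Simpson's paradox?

Loam: the organic mix 365/906 = 40.3%, Blend 1 44/151 = 29.1% → the organic mix
Clay: the organic mix 272/450 = 60.4%, Blend 1 201/379 = 53.0% → the organic mix
Silt: the organic mix 140/273 = 51.3%, Blend 1 142/308 = 46.1% → the organic mix
Sandy soil: the organic mix 86/117 = 73.5%, Blend 1 1525/2431 = 62.7% → the organic mix
Overall: the organic mix 863/1746 = 49.4%, Blend 1 1912/3269 = 58.5% → Blend 1
The organic mix wins each soil group but Blend 1 wins overall — the comparison reverses. The organic mix's plots skew toward loam, which has a lower base rate.

Yes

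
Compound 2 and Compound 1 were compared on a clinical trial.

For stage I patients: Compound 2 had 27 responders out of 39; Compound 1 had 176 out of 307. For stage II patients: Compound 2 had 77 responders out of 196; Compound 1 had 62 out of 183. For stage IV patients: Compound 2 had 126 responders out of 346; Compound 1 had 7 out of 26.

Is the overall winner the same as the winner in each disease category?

Stage I: Compound 2 27/39 = 69.2%, Compound 1 176/307 = 57.3% → Compound 2
Stage II: Compound 2 77/196 = 39.3%, Compound 1 62/183 = 33.9% → Compound 2
Stage IV: Compound 2 126/346 = 36.4%, Compound 1 7/26 = 26.9% → Compound 2
Overall: Compound 2 230/581 = 39.6%, Compound 1 245/516 = 47.5% → Compound 1
Compound 2 wins each disease group but Compound 1 wins overall — the comparison reverses. Compound 2's patients skew toward stage IV, which has a lower base rate.

No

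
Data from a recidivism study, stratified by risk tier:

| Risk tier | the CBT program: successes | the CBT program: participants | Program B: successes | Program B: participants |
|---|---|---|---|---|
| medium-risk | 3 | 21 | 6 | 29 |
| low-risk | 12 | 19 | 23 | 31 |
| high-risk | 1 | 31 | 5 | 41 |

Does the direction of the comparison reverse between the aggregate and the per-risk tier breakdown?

No

Medium-risk: the CBT program 3/21 = 14.3%, Program B 6/29 = 20.7% → Program B
Low-risk: the CBT program 12/19 = 63.2%, Program B 23/31 = 74.2% → Program B
High-risk: the CBT program 1/31 = 3.2%, Program B 5/41 = 12.2% → Program B
Overall: the CBT program 16/71 = 22.5%, Program B 34/101 = 33.7% → Program B
Program B wins overall and in every risk group — no reversal.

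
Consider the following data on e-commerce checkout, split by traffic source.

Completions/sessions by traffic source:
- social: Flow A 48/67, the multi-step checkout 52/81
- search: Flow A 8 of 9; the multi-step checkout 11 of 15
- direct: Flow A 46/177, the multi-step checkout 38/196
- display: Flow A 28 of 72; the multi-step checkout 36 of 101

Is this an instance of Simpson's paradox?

Social: Flow A 48/67 = 71.6%, the multi-step checkout 52/81 = 64.2% → Flow A
Search: Flow A 8/9 = 88.9%, the multi-step checkout 11/15 = 73.3% → Flow A
Direct: Flow A 46/177 = 26.0%, the multi-step checkout 38/196 = 19.4% → Flow A
Display: Flow A 28/72 = 38.9%, the multi-step checkout 36/101 = 35.6% → Flow A
Overall: Flow A 130/325 = 40.0%, the multi-step checkout 137/393 = 34.9% → Flow A
Flow A wins overall and in every traffic group — no reversal.

No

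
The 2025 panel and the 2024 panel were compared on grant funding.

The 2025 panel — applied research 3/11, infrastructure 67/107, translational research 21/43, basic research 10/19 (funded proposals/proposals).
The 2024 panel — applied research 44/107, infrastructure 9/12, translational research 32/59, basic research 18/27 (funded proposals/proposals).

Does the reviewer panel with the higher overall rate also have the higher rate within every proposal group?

No

Applied research: the 2025 panel 3/11 = 27.3%, the 2024 panel 44/107 = 41.1% → the 2024 panel
Infrastructure: the 2025 panel 67/107 = 62.6%, the 2024 panel 9/12 = 75.0% → the 2024 panel
Translational research: the 2025 panel 21/43 = 48.8%, the 2024 panel 32/59 = 54.2% → the 2024 panel
Basic research: the 2025 panel 10/19 = 52.6%, the 2024 panel 18/27 = 66.7% → the 2024 panel
Overall: the 2025 panel 101/180 = 56.1%, the 2024 panel 103/205 = 50.2% → the 2025 panel
The 2024 panel wins each proposal group but the 2025 panel wins overall — the comparison reverses. The 2024 panel's proposals skew toward applied research, which has a lower base rate.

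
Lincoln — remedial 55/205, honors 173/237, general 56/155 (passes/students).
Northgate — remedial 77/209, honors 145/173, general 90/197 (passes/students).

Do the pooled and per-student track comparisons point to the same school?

Remedial: Lincoln 55/205 = 26.8%, Northgate 77/209 = 36.8% → Northgate
Honors: Lincoln 173/237 = 73.0%, Northgate 145/173 = 83.8% → Northgate
General: Lincoln 56/155 = 36.1%, Northgate 90/197 = 45.7% → Northgate
Overall: Lincoln 284/597 = 47.6%, Northgate 312/579 = 53.9% → Northgate
Northgate wins overall and in every student group — no reversal.

Yes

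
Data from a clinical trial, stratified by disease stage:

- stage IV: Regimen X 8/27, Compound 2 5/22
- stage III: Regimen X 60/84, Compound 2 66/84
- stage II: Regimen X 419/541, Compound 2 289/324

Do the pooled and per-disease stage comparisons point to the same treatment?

Stage IV: Regimen X 8/27 = 29.6%, Compound 2 5/22 = 22.7% → Regimen X
Stage III: Regimen X 60/84 = 71.4%, Compound 2 66/84 = 78.6% → Compound 2
Stage II: Regimen X 419/541 = 77.4%, Compound 2 289/324 = 89.2% → Compound 2
Overall: Regimen X 487/652 = 74.7%, Compound 2 360/430 = 83.7% → Compound 2
Neither sweeps: Regimen X wins 1 of 3 groups, Compound 2 wins 2. Compound 2 wins overall but not every group — no Simpson reversal.

No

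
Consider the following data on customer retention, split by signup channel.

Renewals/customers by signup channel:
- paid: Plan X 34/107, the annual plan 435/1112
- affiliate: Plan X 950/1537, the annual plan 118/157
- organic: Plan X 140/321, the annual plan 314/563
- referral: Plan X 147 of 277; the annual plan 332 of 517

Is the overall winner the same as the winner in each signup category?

Paid: Plan X 34/107 = 31.8%, the annual plan 435/1112 = 39.1% → the annual plan
Affiliate: Plan X 950/1537 = 61.8%, the annual plan 118/157 = 75.2% → the annual plan
Organic: Plan X 140/321 = 43.6%, the annual plan 314/563 = 55.8% → the annual plan
Referral: Plan X 147/277 = 53.1%, the annual plan 332/517 = 64.2% → the annual plan
Overall: Plan X 1271/2242 = 56.7%, the annual plan 1199/2349 = 51.0% → Plan X
The annual plan wins each signup group but Plan X wins overall — the comparison reverses. The annual plan's customers skew toward paid, which has a lower base rate.

No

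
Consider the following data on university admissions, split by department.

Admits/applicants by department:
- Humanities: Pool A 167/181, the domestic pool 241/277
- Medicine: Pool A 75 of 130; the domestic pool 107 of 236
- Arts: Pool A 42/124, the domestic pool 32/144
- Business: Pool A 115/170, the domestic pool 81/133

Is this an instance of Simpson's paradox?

Humanities: Pool A 167/181 = 92.3%, the domestic pool 241/277 = 87.0% → Pool A
Medicine: Pool A 75/130 = 57.7%, the domestic pool 107/236 = 45.3% → Pool A
Arts: Pool A 42/124 = 33.9%, the domestic pool 32/144 = 22.2% → Pool A
Business: Pool A 115/170 = 67.6%, the domestic pool 81/133 = 60.9% → Pool A
Overall: Pool A 399/605 = 66.0%, the domestic pool 461/790 = 58.4% → Pool A
Pool A wins overall and in every department group — no reversal.

No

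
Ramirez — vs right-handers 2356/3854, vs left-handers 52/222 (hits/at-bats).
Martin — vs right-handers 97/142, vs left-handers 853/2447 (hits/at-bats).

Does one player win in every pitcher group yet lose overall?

Yes

Vs right-handers: Ramirez 2356/3854 = 61.1%, Martin 97/142 = 68.3% → Martin
Vs left-handers: Ramirez 52/222 = 23.4%, Martin 853/2447 = 34.9% → Martin
Overall: Ramirez 2408/4076 = 59.1%, Martin 950/2589 = 36.7% → Ramirez
Martin wins each pitcher group but Ramirez wins overall — the comparison reverses. Martin's at-bats skew toward vs left-handers, which has a lower base rate.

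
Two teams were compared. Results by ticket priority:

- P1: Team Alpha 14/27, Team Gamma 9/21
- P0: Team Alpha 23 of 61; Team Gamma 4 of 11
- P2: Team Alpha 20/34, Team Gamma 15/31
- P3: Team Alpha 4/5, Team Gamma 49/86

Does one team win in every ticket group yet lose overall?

P1: Team Alpha 14/27 = 51.9%, Team Gamma 9/21 = 42.9% → Team Alpha
P0: Team Alpha 23/61 = 37.7%, Team Gamma 4/11 = 36.4% → Team Alpha
P2: Team Alpha 20/34 = 58.8%, Team Gamma 15/31 = 48.4% → Team Alpha
P3: Team Alpha 4/5 = 80.0%, Team Gamma 49/86 = 57.0% → Team Alpha
Overall: Team Alpha 61/127 = 48.0%, Team Gamma 77/149 = 51.7% → Team Gamma
Team Alpha wins each ticket group but Team Gamma wins overall — the comparison reverses. Team Alpha's tickets skew toward P0, which has a lower base rate.

Yes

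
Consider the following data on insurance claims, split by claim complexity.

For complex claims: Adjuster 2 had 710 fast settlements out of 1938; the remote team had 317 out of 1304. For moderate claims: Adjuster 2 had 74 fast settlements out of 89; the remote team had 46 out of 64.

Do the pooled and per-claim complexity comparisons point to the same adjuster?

Yes

Complex: Adjuster 2 710/1938 = 36.6%, the remote team 317/1304 = 24.3% → Adjuster 2
Moderate: Adjuster 2 74/89 = 83.1%, the remote team 46/64 = 71.9% → Adjuster 2
Overall: Adjuster 2 784/2027 = 38.7%, the remote team 363/1368 = 26.5% → Adjuster 2
Adjuster 2 wins overall and in every claim group — no reversal.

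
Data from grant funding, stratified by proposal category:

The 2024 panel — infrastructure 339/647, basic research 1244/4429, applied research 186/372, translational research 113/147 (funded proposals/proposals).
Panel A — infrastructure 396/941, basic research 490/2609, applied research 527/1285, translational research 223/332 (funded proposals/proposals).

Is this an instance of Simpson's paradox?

Infrastructure: the 2024 panel 339/647 = 52.4%, Panel A 396/941 = 42.1% → the 2024 panel
Basic research: the 2024 panel 1244/4429 = 28.1%, Panel A 490/2609 = 18.8% → the 2024 panel
Applied research: the 2024 panel 186/372 = 50.0%, Panel A 527/1285 = 41.0% → the 2024 panel
Translational research: the 2024 panel 113/147 = 76.9%, Panel A 223/332 = 67.2% → the 2024 panel
Overall: the 2024 panel 1882/5595 = 33.6%, Panel A 1636/5167 = 31.7% → the 2024 panel
The 2024 panel wins overall and in every proposal group — no reversal.

No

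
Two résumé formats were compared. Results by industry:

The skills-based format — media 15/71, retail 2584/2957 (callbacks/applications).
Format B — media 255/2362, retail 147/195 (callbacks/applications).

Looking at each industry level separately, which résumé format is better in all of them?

Media: the skills-based format 15/71 = 21.1%, Format B 255/2362 = 10.8% → the skills-based format
Retail: the skills-based format 2584/2957 = 87.4%, Format B 147/195 = 75.4% → the skills-based format
The skills-based format has the higher rate in both groups.

the skills-based format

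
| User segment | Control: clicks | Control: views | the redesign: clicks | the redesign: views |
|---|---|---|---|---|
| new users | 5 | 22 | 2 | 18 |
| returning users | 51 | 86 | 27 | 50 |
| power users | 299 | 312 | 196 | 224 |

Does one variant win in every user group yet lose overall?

New users: Control 5/22 = 22.7%, the redesign 2/18 = 11.1% → Control
Returning users: Control 51/86 = 59.3%, the redesign 27/50 = 54.0% → Control
Power users: Control 299/312 = 95.8%, the redesign 196/224 = 87.5% → Control
Overall: Control 355/420 = 84.5%, the redesign 225/292 = 77.1% → Control
Control wins overall and in every user group — no reversal.

No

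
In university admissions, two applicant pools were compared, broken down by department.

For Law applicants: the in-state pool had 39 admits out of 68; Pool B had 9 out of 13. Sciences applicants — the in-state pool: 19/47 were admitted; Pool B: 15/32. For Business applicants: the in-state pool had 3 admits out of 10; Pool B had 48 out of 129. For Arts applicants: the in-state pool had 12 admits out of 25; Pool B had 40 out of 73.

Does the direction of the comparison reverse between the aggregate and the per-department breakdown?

Yes

Law: the in-state pool 39/68 = 57.4%, Pool B 9/13 = 69.2% → Pool B
Sciences: the in-state pool 19/47 = 40.4%, Pool B 15/32 = 46.9% → Pool B
Business: the in-state pool 3/10 = 30.0%, Pool B 48/129 = 37.2% → Pool B
Arts: the in-state pool 12/25 = 48.0%, Pool B 40/73 = 54.8% → Pool B
Overall: the in-state pool 73/150 = 48.7%, Pool B 112/247 = 45.3% → the in-state pool
Pool B wins each department group but the in-state pool wins overall — the comparison reverses. Pool B's applicants skew toward Business, which has a lower base rate.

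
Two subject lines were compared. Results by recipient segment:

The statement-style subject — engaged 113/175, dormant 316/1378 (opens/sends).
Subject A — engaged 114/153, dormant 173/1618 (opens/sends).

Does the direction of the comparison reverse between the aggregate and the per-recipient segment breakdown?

No

Engaged: the statement-style subject 113/175 = 64.6%, Subject A 114/153 = 74.5% → Subject A
Dormant: the statement-style subject 316/1378 = 22.9%, Subject A 173/1618 = 10.7% → the statement-style subject
Overall: the statement-style subject 429/1553 = 27.6%, Subject A 287/1771 = 16.2% → the statement-style subject
Neither sweeps: the statement-style subject wins 1 of 2 groups, Subject A wins 1. The statement-style subject wins overall but not every group — no Simpson reversal.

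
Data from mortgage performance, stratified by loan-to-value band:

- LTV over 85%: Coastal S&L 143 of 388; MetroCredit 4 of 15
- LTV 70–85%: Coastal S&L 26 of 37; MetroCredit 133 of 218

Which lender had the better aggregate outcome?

LTV over 85%: Coastal S&L 143/388 = 36.9%, MetroCredit 4/15 = 26.7% → Coastal S&L
LTV 70–85%: Coastal S&L 26/37 = 70.3%, MetroCredit 133/218 = 61.0% → Coastal S&L
Overall: Coastal S&L 169/425 = 39.8%, MetroCredit 137/233 = 58.8% → MetroCredit
(Coastal S&L wins every loan-to-value group but MetroCredit wins overall — Coastal S&L's loans skew toward the low-rate LTV over 85% group.)

MetroCredit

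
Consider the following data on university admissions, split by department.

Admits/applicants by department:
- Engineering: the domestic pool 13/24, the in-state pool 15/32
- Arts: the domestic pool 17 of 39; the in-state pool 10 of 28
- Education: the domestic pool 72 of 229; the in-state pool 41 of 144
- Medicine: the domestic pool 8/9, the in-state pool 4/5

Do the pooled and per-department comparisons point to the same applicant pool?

Yes

Engineering: the domestic pool 13/24 = 54.2%, the in-state pool 15/32 = 46.9% → the domestic pool
Arts: the domestic pool 17/39 = 43.6%, the in-state pool 10/28 = 35.7% → the domestic pool
Education: the domestic pool 72/229 = 31.4%, the in-state pool 41/144 = 28.5% → the domestic pool
Medicine: the domestic pool 8/9 = 88.9%, the in-state pool 4/5 = 80.0% → the domestic pool
Overall: the domestic pool 110/301 = 36.5%, the in-state pool 70/209 = 33.5% → the domestic pool
The domestic pool wins overall and in every department group — no reversal.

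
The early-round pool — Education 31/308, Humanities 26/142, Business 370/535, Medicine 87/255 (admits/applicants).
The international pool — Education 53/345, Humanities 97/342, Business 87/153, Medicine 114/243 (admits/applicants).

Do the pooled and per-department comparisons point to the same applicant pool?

No

Education: the early-round pool 31/308 = 10.1%, the international pool 53/345 = 15.4% → the international pool
Humanities: the early-round pool 26/142 = 18.3%, the international pool 97/342 = 28.4% → the international pool
Business: the early-round pool 370/535 = 69.2%, the international pool 87/153 = 56.9% → the early-round pool
Medicine: the early-round pool 87/255 = 34.1%, the international pool 114/243 = 46.9% → the international pool
Overall: the early-round pool 514/1240 = 41.5%, the international pool 351/1083 = 32.4% → the early-round pool
Neither sweeps: the early-round pool wins 1 of 4 groups, the international pool wins 3. The early-round pool wins overall but not every group — no Simpson reversal.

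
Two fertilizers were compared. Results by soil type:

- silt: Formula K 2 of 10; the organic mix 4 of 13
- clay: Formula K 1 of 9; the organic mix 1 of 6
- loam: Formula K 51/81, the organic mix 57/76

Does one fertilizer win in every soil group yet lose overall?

Silt: Formula K 2/10 = 20.0%, the organic mix 4/13 = 30.8% → the organic mix
Clay: Formula K 1/9 = 11.1%, the organic mix 1/6 = 16.7% → the organic mix
Loam: Formula K 51/81 = 63.0%, the organic mix 57/76 = 75.0% → the organic mix
Overall: Formula K 54/100 = 54.0%, the organic mix 62/95 = 65.3% → the organic mix
The organic mix wins overall and in every soil group — no reversal.

No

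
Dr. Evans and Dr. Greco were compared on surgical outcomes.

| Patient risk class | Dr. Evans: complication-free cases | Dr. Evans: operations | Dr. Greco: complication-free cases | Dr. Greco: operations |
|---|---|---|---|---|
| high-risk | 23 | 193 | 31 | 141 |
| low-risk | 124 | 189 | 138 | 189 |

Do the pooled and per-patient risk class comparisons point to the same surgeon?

High-risk: Dr. Evans 23/193 = 11.9%, Dr. Greco 31/141 = 22.0% → Dr. Greco
Low-risk: Dr. Evans 124/189 = 65.6%, Dr. Greco 138/189 = 73.0% → Dr. Greco
Overall: Dr. Evans 147/382 = 38.5%, Dr. Greco 169/330 = 51.2% → Dr. Greco
Dr. Greco wins overall and in every patient risk group — no reversal.

Yes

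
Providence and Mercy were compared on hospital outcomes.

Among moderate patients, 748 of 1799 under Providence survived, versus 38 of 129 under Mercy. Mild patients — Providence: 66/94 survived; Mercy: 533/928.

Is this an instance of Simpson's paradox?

Yes

Moderate: Providence 748/1799 = 41.6%, Mercy 38/129 = 29.5% → Providence
Mild: Providence 66/94 = 70.2%, Mercy 533/928 = 57.4% → Providence
Overall: Providence 814/1893 = 43.0%, Mercy 571/1057 = 54.0% → Mercy
Providence wins each case group but Mercy wins overall — the comparison reverses. Providence's patients skew toward moderate, which has a lower base rate.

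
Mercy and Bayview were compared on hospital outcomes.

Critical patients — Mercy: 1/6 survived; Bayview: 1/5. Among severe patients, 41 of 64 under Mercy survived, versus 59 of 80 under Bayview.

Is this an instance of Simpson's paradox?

Critical: Mercy 1/6 = 16.7%, Bayview 1/5 = 20.0% → Bayview
Severe: Mercy 41/64 = 64.1%, Bayview 59/80 = 73.8% → Bayview
Overall: Mercy 42/70 = 60.0%, Bayview 60/85 = 70.6% → Bayview
Bayview wins overall and in every case group — no reversal.

No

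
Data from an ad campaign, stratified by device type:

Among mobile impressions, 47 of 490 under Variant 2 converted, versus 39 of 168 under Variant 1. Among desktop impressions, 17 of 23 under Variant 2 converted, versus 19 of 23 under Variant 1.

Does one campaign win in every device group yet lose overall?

No

Mobile: Variant 2 47/490 = 9.6%, Variant 1 39/168 = 23.2% → Variant 1
Desktop: Variant 2 17/23 = 73.9%, Variant 1 19/23 = 82.6% → Variant 1
Overall: Variant 2 64/513 = 12.5%, Variant 1 58/191 = 30.4% → Variant 1
Variant 1 wins overall and in every device group — no reversal.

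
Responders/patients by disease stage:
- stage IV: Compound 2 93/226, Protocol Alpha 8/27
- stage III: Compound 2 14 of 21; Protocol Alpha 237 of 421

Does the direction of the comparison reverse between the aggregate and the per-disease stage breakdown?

Yes

Stage IV: Compound 2 93/226 = 41.2%, Protocol Alpha 8/27 = 29.6% → Compound 2
Stage III: Compound 2 14/21 = 66.7%, Protocol Alpha 237/421 = 56.3% → Compound 2
Overall: Compound 2 107/247 = 43.3%, Protocol Alpha 245/448 = 54.7% → Protocol Alpha
Compound 2 wins each disease group but Protocol Alpha wins overall — the comparison reverses. Compound 2's patients skew toward stage IV, which has a lower base rate.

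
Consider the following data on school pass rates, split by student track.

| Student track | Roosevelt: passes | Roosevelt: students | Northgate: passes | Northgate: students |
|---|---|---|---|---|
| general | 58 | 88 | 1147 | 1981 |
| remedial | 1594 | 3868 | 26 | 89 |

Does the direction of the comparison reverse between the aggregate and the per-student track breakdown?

Yes

General: Roosevelt 58/88 = 65.9%, Northgate 1147/1981 = 57.9% → Roosevelt
Remedial: Roosevelt 1594/3868 = 41.2%, Northgate 26/89 = 29.2% → Roosevelt
Overall: Roosevelt 1652/3956 = 41.8%, Northgate 1173/2070 = 56.7% → Northgate
Roosevelt wins each student group but Northgate wins overall — the comparison reverses. Roosevelt's students skew toward remedial, which has a lower base rate.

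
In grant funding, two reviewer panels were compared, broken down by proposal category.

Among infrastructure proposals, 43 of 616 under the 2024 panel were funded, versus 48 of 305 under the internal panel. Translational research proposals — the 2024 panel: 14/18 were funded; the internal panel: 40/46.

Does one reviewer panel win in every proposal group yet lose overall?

Infrastructure: the 2024 panel 43/616 = 7.0%, the internal panel 48/305 = 15.7% → the internal panel
Translational research: the 2024 panel 14/18 = 77.8%, the internal panel 40/46 = 87.0% → the internal panel
Overall: the 2024 panel 57/634 = 9.0%, the internal panel 88/351 = 25.1% → the internal panel
The internal panel wins overall and in every proposal group — no reversal.

No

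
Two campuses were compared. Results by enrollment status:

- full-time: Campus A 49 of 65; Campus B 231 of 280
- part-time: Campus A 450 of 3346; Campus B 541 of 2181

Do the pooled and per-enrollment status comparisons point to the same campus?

Yes

Full-time: Campus A 49/65 = 75.4%, Campus B 231/280 = 82.5% → Campus B
Part-time: Campus A 450/3346 = 13.4%, Campus B 541/2181 = 24.8% → Campus B
Overall: Campus A 499/3411 = 14.6%, Campus B 772/2461 = 31.4% → Campus B
Campus B wins overall and in every enrollment group — no reversal.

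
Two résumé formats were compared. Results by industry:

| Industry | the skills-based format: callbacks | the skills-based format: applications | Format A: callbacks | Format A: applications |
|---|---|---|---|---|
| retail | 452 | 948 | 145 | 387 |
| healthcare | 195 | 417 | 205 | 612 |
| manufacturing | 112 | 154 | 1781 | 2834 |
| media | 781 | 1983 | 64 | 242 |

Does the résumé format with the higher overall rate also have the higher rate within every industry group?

No

Retail: the skills-based format 452/948 = 47.7%, Format A 145/387 = 37.5% → the skills-based format
Healthcare: the skills-based format 195/417 = 46.8%, Format A 205/612 = 33.5% → the skills-based format
Manufacturing: the skills-based format 112/154 = 72.7%, Format A 1781/2834 = 62.8% → the skills-based format
Media: the skills-based format 781/1983 = 39.4%, Format A 64/242 = 26.4% → the skills-based format
Overall: the skills-based format 1540/3502 = 44.0%, Format A 2195/4075 = 53.9% → Format A
The skills-based format wins each industry group but Format A wins overall — the comparison reverses. The skills-based format's applications skew toward media, which has a lower base rate.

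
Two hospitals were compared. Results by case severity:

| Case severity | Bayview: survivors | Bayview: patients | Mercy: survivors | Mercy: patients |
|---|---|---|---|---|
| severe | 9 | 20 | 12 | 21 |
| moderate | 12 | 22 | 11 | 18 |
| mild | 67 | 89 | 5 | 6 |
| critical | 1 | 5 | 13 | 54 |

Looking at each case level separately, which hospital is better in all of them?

Mercy

Severe: Bayview 9/20 = 45.0%, Mercy 12/21 = 57.1% → Mercy
Moderate: Bayview 12/22 = 54.5%, Mercy 11/18 = 61.1% → Mercy
Mild: Bayview 67/89 = 75.3%, Mercy 5/6 = 83.3% → Mercy
Critical: Bayview 1/5 = 20.0%, Mercy 13/54 = 24.1% → Mercy
Mercy has the higher rate in all 4 groups.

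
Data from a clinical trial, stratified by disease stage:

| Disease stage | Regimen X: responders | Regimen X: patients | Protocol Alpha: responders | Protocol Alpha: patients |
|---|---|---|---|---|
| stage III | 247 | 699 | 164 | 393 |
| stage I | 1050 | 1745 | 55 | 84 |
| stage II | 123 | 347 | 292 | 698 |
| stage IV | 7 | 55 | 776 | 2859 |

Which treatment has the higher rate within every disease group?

Stage III: Regimen X 247/699 = 35.3%, Protocol Alpha 164/393 = 41.7% → Protocol Alpha
Stage I: Regimen X 1050/1745 = 60.2%, Protocol Alpha 55/84 = 65.5% → Protocol Alpha
Stage II: Regimen X 123/347 = 35.4%, Protocol Alpha 292/698 = 41.8% → Protocol Alpha
Stage IV: Regimen X 7/55 = 12.7%, Protocol Alpha 776/2859 = 27.1% → Protocol Alpha
Protocol Alpha has the higher rate in all 4 groups.

Protocol Alpha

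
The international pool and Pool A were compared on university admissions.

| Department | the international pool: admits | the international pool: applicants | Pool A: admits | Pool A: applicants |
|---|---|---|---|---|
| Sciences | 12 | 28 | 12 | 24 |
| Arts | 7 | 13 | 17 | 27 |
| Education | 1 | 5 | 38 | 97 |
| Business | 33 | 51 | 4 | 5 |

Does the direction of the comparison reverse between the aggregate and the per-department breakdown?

Sciences: the international pool 12/28 = 42.9%, Pool A 12/24 = 50.0% → Pool A
Arts: the international pool 7/13 = 53.8%, Pool A 17/27 = 63.0% → Pool A
Education: the international pool 1/5 = 20.0%, Pool A 38/97 = 39.2% → Pool A
Business: the international pool 33/51 = 64.7%, Pool A 4/5 = 80.0% → Pool A
Overall: the international pool 53/97 = 54.6%, Pool A 71/153 = 46.4% → the international pool
Pool A wins each department group but the international pool wins overall — the comparison reverses. Pool A's applicants skew toward Education, which has a lower base rate.

Yes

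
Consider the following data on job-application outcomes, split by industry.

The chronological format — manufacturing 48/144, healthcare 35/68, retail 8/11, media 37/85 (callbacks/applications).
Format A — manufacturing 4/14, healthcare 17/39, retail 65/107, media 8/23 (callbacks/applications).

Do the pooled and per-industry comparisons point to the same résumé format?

Manufacturing: the chronological format 48/144 = 33.3%, Format A 4/14 = 28.6% → the chronological format
Healthcare: the chronological format 35/68 = 51.5%, Format A 17/39 = 43.6% → the chronological format
Retail: the chronological format 8/11 = 72.7%, Format A 65/107 = 60.7% → the chronological format
Media: the chronological format 37/85 = 43.5%, Format A 8/23 = 34.8% → the chronological format
Overall: the chronological format 128/308 = 41.6%, Format A 94/183 = 51.4% → Format A
The chronological format wins each industry group but Format A wins overall — the comparison reverses. The chronological format's applications skew toward manufacturing, which has a lower base rate.

No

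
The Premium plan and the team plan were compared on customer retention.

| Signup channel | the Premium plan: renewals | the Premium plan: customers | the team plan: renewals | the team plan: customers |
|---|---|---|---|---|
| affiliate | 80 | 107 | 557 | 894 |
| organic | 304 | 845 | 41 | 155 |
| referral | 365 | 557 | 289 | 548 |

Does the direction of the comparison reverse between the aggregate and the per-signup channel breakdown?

Affiliate: the Premium plan 80/107 = 74.8%, the team plan 557/894 = 62.3% → the Premium plan
Organic: the Premium plan 304/845 = 36.0%, the team plan 41/155 = 26.5% → the Premium plan
Referral: the Premium plan 365/557 = 65.5%, the team plan 289/548 = 52.7% → the Premium plan
Overall: the Premium plan 749/1509 = 49.6%, the team plan 887/1597 = 55.5% → the team plan
The Premium plan wins each signup group but the team plan wins overall — the comparison reverses. The Premium plan's customers skew toward organic, which has a lower base rate.

Yes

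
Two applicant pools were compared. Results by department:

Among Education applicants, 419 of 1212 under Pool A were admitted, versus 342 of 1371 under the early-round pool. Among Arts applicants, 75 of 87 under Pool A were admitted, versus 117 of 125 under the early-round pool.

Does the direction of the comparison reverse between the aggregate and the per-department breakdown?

Education: Pool A 419/1212 = 34.6%, the early-round pool 342/1371 = 24.9% → Pool A
Arts: Pool A 75/87 = 86.2%, the early-round pool 117/125 = 93.6% → the early-round pool
Overall: Pool A 494/1299 = 38.0%, the early-round pool 459/1496 = 30.7% → Pool A
Neither sweeps: Pool A wins 1 of 2 groups, the early-round pool wins 1. Pool A wins overall but not every group — no Simpson reversal.

No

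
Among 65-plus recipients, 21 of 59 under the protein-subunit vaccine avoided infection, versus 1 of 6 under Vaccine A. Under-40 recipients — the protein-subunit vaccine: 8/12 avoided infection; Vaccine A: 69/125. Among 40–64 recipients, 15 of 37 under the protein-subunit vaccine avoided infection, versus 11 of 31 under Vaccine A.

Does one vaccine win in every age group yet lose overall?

65-plus: the protein-subunit vaccine 21/59 = 35.6%, Vaccine A 1/6 = 16.7% → the protein-subunit vaccine
Under-40: the protein-subunit vaccine 8/12 = 66.7%, Vaccine A 69/125 = 55.2% → the protein-subunit vaccine
40–64: the protein-subunit vaccine 15/37 = 40.5%, Vaccine A 11/31 = 35.5% → the protein-subunit vaccine
Overall: the protein-subunit vaccine 44/108 = 40.7%, Vaccine A 81/162 = 50.0% → Vaccine A
The protein-subunit vaccine wins each age group but Vaccine A wins overall — the comparison reverses. The protein-subunit vaccine's recipients skew toward 65-plus, which has a lower base rate.

Yes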